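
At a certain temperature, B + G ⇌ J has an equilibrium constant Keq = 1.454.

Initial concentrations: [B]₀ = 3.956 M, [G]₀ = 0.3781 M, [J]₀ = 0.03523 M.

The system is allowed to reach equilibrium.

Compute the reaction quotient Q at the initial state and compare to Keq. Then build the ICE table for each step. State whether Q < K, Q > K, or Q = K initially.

Q₀ = 0.02355 vs Keq = 1.454 ⇒ Q<K, forward
Step 1:
                  B         G         J
  init        3.956    0.3781   0.03523
  Δ         -0.3125   -0.3125    0.3125
  eq          3.644   0.06563    0.3477
  solve Keq expr → x = 0.3125; check Q = 1.454

Q₀ = 0.02355; Q < K (proceeds forward)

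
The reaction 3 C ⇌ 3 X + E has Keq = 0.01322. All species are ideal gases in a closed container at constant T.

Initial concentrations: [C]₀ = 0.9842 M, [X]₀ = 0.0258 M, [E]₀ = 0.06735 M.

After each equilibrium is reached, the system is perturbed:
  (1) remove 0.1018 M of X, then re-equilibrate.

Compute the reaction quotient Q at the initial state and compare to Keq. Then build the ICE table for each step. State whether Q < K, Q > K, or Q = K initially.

Q₀ = 1.2132e-06 vs Keq = 0.01322 ⇒ Q<K, forward
Step 1:
                   C          X          E
  Initial     0.9842     0.0258    0.06735
  Change     -0.2803     0.2803    0.09343
  Equil       0.7039     0.3061     0.1608
  solve Keq expr → x = 0.09343; check Q = 0.01322
Then remove 0.1018 M of X.
Step 2:
                   C          X          E
  Initial     0.7039     0.2043     0.1608
  Change    -0.06315    0.06315    0.02105
  Equil       0.6408     0.2674     0.1818
  solve Keq expr → x = 0.02105; check Q = 0.01322

Q₀ = 1.2132e-06; Q < K (proceeds forward)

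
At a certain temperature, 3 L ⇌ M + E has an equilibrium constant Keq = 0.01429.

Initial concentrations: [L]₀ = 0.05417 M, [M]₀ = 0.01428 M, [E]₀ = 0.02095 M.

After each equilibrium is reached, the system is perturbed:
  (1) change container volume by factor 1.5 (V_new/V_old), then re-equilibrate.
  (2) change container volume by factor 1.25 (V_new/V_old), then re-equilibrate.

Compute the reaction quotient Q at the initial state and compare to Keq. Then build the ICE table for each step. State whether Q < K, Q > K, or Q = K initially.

Q₀ = 1.882 vs Keq = 0.01429 ⇒ Q>K, reverse
Step 1:
                   L          M          E
  Initial    0.05417    0.01428    0.02095
  Change      0.0386   -0.01287   -0.01287
  Equil      0.09277   0.001412   0.008082
  solve Keq expr → x = -0.01287; check Q = 0.01429
Then change container volume by factor 1.5 (V_new/V_old).
Step 2:
                   L          M          E
  Initial    0.06185 9.4126e-04   0.005388
  Change  7.7191e-04 -2.5730e-04 -2.5730e-04
  Equil      0.06262 6.8396e-04   0.005131
  solve Keq expr → x = -2.5730e-04; check Q = 0.01429
Then change container volume by factor 1.25 (V_new/V_old).
Step 3:
                   L          M          E
  Initial     0.0501 5.4717e-04   0.004105
  Change  2.7589e-04 -9.1963e-05 -9.1963e-05
  Equil      0.05037 4.5521e-04   0.004013
  solve Keq expr → x = -9.1963e-05; check Q = 0.01429

Q₀ = 1.882; Q > K (proceeds reverse)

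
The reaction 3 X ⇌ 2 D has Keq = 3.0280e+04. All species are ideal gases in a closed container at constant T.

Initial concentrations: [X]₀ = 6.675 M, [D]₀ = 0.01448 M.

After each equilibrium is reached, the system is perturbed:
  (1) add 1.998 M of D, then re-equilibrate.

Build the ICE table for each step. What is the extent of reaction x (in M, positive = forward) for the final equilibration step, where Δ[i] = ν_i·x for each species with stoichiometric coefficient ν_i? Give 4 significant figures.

Q₀ = 7.0499e-07 vs Keq = 3.0280e+04 ⇒ Q<K, forward
Step 1:
                  X         D
  init        6.675   0.01448
  Δ          -6.589     4.393
  eq        0.08624     4.407
  solve Keq expr → x = 2.196; check Q = 3.0280e+04
Then add 1.998 M of D.
Step 2:
                  X         D
  init      0.08624     6.405
  Δ         0.02423  -0.01615
  eq         0.1105     6.389
  solve Keq expr → x = -0.008075; check Q = 3.0280e+04

x = -0.008075 M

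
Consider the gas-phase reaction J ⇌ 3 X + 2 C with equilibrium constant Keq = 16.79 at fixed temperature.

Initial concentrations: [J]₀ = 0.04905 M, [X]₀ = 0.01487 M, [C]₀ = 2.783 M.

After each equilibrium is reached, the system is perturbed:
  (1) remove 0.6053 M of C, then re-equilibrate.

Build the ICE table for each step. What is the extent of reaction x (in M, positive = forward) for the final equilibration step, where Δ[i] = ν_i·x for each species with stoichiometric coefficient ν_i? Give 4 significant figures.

x = 6.6288e-04 M

Q₀ = 5.1918e-04 vs Keq = 16.79 ⇒ Q<K, forward
Step 1:
                    J           X           C
  I           0.04905     0.01487       2.783
  C          -0.04716      0.1415     0.09433
  E          0.001885      0.1564       2.877
  solve Keq expr → x = 0.04716; check Q = 16.79
Then remove 0.6053 M of C.
Step 2:
                    J           X           C
  I          0.001885      0.1564       2.272
  C       -6.6288e-04    0.001989    0.001326
  E          0.001222      0.1584       2.273
  solve Keq expr → x = 6.6288e-04; check Q = 16.79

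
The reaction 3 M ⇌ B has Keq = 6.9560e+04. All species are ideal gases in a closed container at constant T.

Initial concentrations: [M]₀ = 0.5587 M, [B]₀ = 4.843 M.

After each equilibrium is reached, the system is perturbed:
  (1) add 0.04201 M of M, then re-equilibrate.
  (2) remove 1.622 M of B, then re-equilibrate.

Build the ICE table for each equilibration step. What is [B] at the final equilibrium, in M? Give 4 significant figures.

Q₀ = 27.77 vs Keq = 6.9560e+04 ⇒ Q<K, forward
Step 1:
                   M          B
  Initial     0.5587      4.843
  Change     -0.5171     0.1724
  Equil      0.04162      5.015
  solve Keq expr → x = 0.1724; check Q = 6.9560e+04
Then add 0.04201 M of M.
Step 2:
                   M          B
  Initial    0.08363      5.015
  Change    -0.04197    0.01399
  Equil      0.04166      5.029
  solve Keq expr → x = 0.01399; check Q = 6.9560e+04
Then remove 1.622 M of B.
Step 3:
                   M          B
  Initial    0.04166      3.407
  Change   -0.005065   0.001688
  Equil       0.0366      3.409
  solve Keq expr → x = 0.001688; check Q = 6.9560e+04

[B]_eq = 3.409 M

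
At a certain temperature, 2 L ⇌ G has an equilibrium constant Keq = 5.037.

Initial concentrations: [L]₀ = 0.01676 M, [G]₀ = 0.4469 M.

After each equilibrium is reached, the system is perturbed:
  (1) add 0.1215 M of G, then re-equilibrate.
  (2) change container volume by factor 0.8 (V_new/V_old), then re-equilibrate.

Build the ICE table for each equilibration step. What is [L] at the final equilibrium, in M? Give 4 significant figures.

[L]_eq = 0.3319 M

Q₀ = 1591 vs Keq = 5.037 ⇒ Q>K, reverse
Step 1:
                   L          G
  init       0.01676     0.4469
  Δ           0.2383    -0.1192
  eq          0.2551     0.3277
  solve Keq expr → x = -0.1192; check Q = 5.037
Then add 0.1215 M of G.
Step 2:
                   L          G
  init        0.2551     0.4492
  Δ           0.0373   -0.01865
  eq          0.2924     0.4306
  solve Keq expr → x = -0.01865; check Q = 5.037
Then change container volume by factor 0.8 (V_new/V_old).
Step 3:
                   L          G
  init        0.3655     0.5382
  Δ         -0.03353    0.01677
  eq          0.3319      0.555
  solve Keq expr → x = 0.01677; check Q = 5.037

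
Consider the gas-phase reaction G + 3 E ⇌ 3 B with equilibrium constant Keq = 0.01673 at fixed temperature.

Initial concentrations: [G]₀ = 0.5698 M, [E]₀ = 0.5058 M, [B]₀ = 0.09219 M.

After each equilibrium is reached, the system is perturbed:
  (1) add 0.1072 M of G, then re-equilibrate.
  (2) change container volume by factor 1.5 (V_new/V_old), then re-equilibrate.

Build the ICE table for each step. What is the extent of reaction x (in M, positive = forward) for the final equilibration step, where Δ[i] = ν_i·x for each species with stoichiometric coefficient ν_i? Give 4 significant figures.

Q₀ = 0.01063 vs Keq = 0.01673 ⇒ Q<K, forward
Step 1:
                  G         E         B
  I          0.5698    0.5058   0.09219
  C       -0.004072  -0.01222   0.01222
  E          0.5657    0.4936    0.1044
  solve Keq expr → x = 0.004072; check Q = 0.01673
Then add 0.1072 M of G.
Step 2:
                  G         E         B
  I          0.6729    0.4936    0.1044
  C       -0.001668 -0.005005  0.005005
  E          0.6713    0.4886    0.1094
  solve Keq expr → x = 0.001668; check Q = 0.01673
Then change container volume by factor 1.5 (V_new/V_old).
Step 3:
                  G         E         B
  I          0.4475    0.3257   0.07294
  C        0.002537   0.00761  -0.00761
  E            0.45    0.3333   0.06533
  solve Keq expr → x = -0.002537; check Q = 0.01673

x = -0.002537 M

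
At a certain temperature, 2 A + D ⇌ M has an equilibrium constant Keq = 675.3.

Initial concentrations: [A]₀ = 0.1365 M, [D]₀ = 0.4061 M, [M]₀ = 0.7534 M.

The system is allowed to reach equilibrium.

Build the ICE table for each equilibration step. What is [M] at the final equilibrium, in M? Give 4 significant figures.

[M]_eq = 0.7933 M

Q₀ = 99.57 vs Keq = 675.3 ⇒ Q<K, forward
Step 1:
                    A           D           M
  init         0.1365      0.4061      0.7534
  Δ          -0.07986    -0.03993     0.03993
  eq          0.05664      0.3662      0.7933
  solve Keq expr → x = 0.03993; check Q = 675.3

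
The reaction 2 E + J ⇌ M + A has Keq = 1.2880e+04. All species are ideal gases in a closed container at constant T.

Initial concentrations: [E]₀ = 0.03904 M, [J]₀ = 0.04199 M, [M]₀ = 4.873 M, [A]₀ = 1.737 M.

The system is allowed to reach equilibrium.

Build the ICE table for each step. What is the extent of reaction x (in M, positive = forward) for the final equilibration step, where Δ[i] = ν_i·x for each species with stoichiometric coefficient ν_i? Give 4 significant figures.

Q₀ = 1.3226e+05 vs Keq = 1.2880e+04 ⇒ Q>K, reverse
Step 1:
                    E           J           M           A
  Initial     0.03904     0.04199       4.873       1.737
  Change      0.05659     0.02829    -0.02829    -0.02829
  Equil       0.09563     0.07028       4.845       1.709
  solve Keq expr → x = -0.02829; check Q = 1.2880e+04

x = -0.02829 M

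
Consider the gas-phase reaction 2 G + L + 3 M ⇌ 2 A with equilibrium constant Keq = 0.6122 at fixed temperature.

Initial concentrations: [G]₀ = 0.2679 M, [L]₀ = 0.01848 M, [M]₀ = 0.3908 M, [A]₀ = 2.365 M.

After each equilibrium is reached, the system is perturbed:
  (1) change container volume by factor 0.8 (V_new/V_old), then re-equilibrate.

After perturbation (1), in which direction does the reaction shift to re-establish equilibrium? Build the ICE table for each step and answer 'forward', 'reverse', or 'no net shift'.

Direction: forward

Q₀ = 7.0656e+04 vs Keq = 0.6122 ⇒ Q>K, reverse
Step 1:
                  G         L         M         A
  init       0.2679   0.01848    0.3908     2.365
  Δ          0.9058    0.4529     1.359   -0.9058
  eq          1.174    0.4714      1.75     1.459
  solve Keq expr → x = -0.4529; check Q = 0.6122
Then change container volume by factor 0.8 (V_new/V_old).
Step 2:
                  G         L         M         A
  init        1.467    0.5892     2.187     1.824
  Δ         -0.1598   -0.0799   -0.2397    0.1598
  eq          1.307    0.5093     1.947     1.984
  solve Keq expr → x = 0.0799; check Q = 0.6122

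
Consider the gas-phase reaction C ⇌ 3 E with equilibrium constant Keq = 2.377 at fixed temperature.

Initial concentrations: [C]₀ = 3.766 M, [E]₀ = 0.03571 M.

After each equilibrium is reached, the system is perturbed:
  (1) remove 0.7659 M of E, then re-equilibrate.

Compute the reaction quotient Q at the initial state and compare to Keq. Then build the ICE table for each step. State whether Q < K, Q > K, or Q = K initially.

Q₀ = 1.2092e-05; Q < K (proceeds forward)

Q₀ = 1.2092e-05 vs Keq = 2.377 ⇒ Q<K, forward
Step 1:
                    C           E
  I             3.766     0.03571
  C           -0.6386       1.916
  E             3.127       1.952
  solve Keq expr → x = 0.6386; check Q = 2.377
Then remove 0.7659 M of E.
Step 2:
                    C           E
  I             3.127       1.186
  C           -0.2383       0.715
  E             2.889       1.901
  solve Keq expr → x = 0.2383; check Q = 2.377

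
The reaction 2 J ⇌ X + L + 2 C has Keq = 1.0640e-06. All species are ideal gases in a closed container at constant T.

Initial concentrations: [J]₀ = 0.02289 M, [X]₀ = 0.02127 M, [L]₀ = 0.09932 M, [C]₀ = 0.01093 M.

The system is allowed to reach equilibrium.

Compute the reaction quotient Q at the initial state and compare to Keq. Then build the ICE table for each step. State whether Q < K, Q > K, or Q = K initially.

Q₀ = 4.8167e-04; Q > K (proceeds reverse)

Q₀ = 4.8167e-04 vs Keq = 1.0640e-06 ⇒ Q>K, reverse
Step 1:
                   J          X          L          C
  Initial    0.02289    0.02127    0.09932    0.01093
  Change     0.01006  -0.005031  -0.005031   -0.01006
  Equil      0.03295    0.01624    0.09429 8.6862e-04
  solve Keq expr → x = -0.005031; check Q = 1.0640e-06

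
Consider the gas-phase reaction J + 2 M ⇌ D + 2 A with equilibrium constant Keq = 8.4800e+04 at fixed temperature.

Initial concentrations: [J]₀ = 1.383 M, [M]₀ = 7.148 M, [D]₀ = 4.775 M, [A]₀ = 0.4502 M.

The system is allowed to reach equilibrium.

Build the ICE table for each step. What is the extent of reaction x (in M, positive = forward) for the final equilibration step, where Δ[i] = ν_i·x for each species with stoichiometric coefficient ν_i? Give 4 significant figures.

Q₀ = 0.0137 vs Keq = 8.4800e+04 ⇒ Q<K, forward
Step 1:
                   J          M          D          A
  init         1.383      7.148      4.775     0.4502
  Δ           -1.383     -2.766      1.383      2.766
  eq      3.9115e-05      4.382      6.158      3.216
  solve Keq expr → x = 1.383; check Q = 8.4800e+04

x = 1.383 M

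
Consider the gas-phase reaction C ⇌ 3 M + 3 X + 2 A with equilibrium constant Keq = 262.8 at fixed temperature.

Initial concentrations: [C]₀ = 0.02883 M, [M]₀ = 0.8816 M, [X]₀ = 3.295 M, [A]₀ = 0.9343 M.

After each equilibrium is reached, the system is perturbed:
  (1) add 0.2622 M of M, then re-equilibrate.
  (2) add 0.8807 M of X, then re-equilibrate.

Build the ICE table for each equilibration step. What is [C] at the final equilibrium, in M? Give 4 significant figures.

Q₀ = 742.2 vs Keq = 262.8 ⇒ Q>K, reverse
Step 1:
                    C           M           X           A
  I           0.02883      0.8816       3.295      0.9343
  C           0.02414    -0.07242    -0.07242    -0.04828
  E           0.05297      0.8092       3.223       0.886
  solve Keq expr → x = -0.02414; check Q = 262.8
Then add 0.2622 M of M.
Step 2:
                    C           M           X           A
  I           0.05297       1.071       3.223       0.886
  C           0.02673    -0.08019    -0.08019    -0.05346
  E            0.0797      0.9912       3.142      0.8326
  solve Keq expr → x = -0.02673; check Q = 262.8
Then add 0.8807 M of X.
Step 3:
                    C           M           X           A
  I            0.0797      0.9912       4.023      0.8326
  C           0.02695    -0.08084    -0.08084    -0.05389
  E            0.1066      0.9104       3.942      0.7787
  solve Keq expr → x = -0.02695; check Q = 262.8

[C]_eq = 0.1066 M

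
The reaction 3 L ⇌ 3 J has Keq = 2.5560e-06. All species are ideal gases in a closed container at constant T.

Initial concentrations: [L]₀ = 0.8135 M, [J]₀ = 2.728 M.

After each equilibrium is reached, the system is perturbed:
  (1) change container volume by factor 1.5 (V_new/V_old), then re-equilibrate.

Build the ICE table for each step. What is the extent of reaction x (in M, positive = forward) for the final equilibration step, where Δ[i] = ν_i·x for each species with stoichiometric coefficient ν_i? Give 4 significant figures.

x = 0 M

Q₀ = 37.71 vs Keq = 2.5560e-06 ⇒ Q>K, reverse
Step 1:
                   L          J
  init        0.8135      2.728
  Δ             2.68      -2.68
  eq           3.494    0.04777
  solve Keq expr → x = -0.8934; check Q = 2.5560e-06
Then change container volume by factor 1.5 (V_new/V_old).
Step 2:
                   L          J
  init         2.329    0.03185
  Δ                0          0
  eq           2.329    0.03185
  solve Keq expr → x = 0; check Q = 2.5560e-06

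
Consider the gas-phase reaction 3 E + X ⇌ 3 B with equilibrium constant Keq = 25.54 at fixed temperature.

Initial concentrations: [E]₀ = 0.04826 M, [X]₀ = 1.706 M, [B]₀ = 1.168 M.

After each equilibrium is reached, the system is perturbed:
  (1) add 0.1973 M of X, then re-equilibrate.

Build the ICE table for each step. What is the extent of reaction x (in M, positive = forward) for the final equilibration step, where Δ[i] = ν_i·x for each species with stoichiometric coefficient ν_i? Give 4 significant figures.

Q₀ = 8310 vs Keq = 25.54 ⇒ Q>K, reverse
Step 1:
                  E         X         B
  init      0.04826     1.706     1.168
  Δ           0.218   0.07266    -0.218
  eq         0.2663     1.779      0.95
  solve Keq expr → x = -0.07266; check Q = 25.54
Then add 0.1973 M of X.
Step 2:
                  E         X         B
  init       0.2663     1.976      0.95
  Δ       -0.007138 -0.002379  0.007138
  eq         0.2591     1.974    0.9571
  solve Keq expr → x = 0.002379; check Q = 25.54

x = 0.002379 M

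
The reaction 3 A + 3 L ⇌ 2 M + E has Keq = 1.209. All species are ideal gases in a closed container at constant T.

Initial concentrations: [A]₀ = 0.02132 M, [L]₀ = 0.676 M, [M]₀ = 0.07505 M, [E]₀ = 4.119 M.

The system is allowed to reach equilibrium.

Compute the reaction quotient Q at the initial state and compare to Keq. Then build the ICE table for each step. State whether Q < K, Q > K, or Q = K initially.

Q₀ = 7750 vs Keq = 1.209 ⇒ Q>K, reverse
Step 1:
                  A         L         M         E
  init      0.02132     0.676   0.07505     4.119
  Δ         0.09172   0.09172  -0.06115  -0.03057
  eq          0.113    0.7677    0.0139     4.088
  solve Keq expr → x = -0.03057; check Q = 1.209

Q₀ = 7750; Q > K (proceeds reverse)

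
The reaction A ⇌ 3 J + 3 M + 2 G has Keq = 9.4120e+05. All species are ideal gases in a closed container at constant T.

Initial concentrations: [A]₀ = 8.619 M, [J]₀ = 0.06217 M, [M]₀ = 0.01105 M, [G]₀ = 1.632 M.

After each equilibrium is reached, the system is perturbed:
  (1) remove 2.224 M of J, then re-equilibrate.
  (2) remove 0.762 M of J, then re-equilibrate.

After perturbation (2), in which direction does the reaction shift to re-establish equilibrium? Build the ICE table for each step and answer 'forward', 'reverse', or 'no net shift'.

Q₀ = 1.0019e-10 vs Keq = 9.4120e+05 ⇒ Q<K, forward
Step 1:
                   A          J          M          G
  I            8.619    0.06217    0.01105      1.632
  C           -2.395      7.186      7.186      4.791
  E            6.224      7.248      7.197      6.423
  solve Keq expr → x = 2.395; check Q = 9.4120e+05
Then remove 2.224 M of J.
Step 2:
                   A          J          M          G
  I            6.224      5.024      7.197      6.423
  C           -0.307     0.9211     0.9211      0.614
  E            5.917      5.946      8.118      7.037
  solve Keq expr → x = 0.307; check Q = 9.4120e+05
Then remove 0.762 M of J.
Step 3:
                   A          J          M          G
  I            5.917      5.184      8.118      7.037
  C          -0.1177     0.3532     0.3532     0.2355
  E            5.799      5.537      8.472      7.272
  solve Keq expr → x = 0.1177; check Q = 9.4120e+05

Direction: forward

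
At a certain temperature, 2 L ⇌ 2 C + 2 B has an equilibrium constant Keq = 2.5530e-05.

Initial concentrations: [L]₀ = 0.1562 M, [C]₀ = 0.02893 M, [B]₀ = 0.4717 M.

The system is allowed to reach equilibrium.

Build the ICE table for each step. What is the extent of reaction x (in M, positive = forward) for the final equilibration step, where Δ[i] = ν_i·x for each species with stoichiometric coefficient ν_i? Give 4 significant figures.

x = -0.01343 M

Q₀ = 0.007632 vs Keq = 2.5530e-05 ⇒ Q>K, reverse
Step 1:
                  L         C         B
  init       0.1562   0.02893    0.4717
  Δ         0.02685  -0.02685  -0.02685
  eq         0.1831  0.002079    0.4448
  solve Keq expr → x = -0.01343; check Q = 2.5530e-05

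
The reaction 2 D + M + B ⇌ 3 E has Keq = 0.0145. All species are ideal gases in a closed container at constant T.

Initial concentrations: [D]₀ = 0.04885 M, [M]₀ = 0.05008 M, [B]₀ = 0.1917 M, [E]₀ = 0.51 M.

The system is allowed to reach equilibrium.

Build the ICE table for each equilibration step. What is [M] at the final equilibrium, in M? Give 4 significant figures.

Q₀ = 5790 vs Keq = 0.0145 ⇒ Q>K, reverse
Step 1:
                    D           M           B           E
  I           0.04885     0.05008      0.1917        0.51
  C            0.3064      0.1532      0.1532     -0.4596
  E            0.3552      0.2033      0.3449     0.05043
  solve Keq expr → x = -0.1532; check Q = 0.0145

[M]_eq = 0.2033 M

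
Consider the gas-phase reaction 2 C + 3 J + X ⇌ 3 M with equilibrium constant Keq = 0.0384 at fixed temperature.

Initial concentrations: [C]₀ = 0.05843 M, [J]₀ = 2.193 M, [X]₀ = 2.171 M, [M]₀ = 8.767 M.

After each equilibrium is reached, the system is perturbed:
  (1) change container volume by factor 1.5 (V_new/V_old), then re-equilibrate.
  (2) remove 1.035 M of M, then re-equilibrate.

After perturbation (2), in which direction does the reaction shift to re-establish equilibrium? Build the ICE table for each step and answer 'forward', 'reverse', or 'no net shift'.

Q₀ = 8620 vs Keq = 0.0384 ⇒ Q>K, reverse
Step 1:
                    C           J           X           M
  I           0.05843       2.193       2.171       8.767
  C             2.363       3.544       1.181      -3.544
  E             2.421       5.737       3.352       5.223
  solve Keq expr → x = -1.181; check Q = 0.0384
Then change container volume by factor 1.5 (V_new/V_old).
Step 2:
                    C           J           X           M
  I             1.614       3.825       2.235       3.482
  C            0.3163      0.4744      0.1581     -0.4744
  E              1.93       4.299       2.393       3.008
  solve Keq expr → x = -0.1581; check Q = 0.0384
Then remove 1.035 M of M.
Step 3:
                    C           J           X           M
  I              1.93       4.299       2.393       1.973
  C           -0.2809     -0.4214     -0.1405      0.4214
  E             1.649       3.878       2.253       2.394
  solve Keq expr → x = 0.1405; check Q = 0.0384

Direction: forward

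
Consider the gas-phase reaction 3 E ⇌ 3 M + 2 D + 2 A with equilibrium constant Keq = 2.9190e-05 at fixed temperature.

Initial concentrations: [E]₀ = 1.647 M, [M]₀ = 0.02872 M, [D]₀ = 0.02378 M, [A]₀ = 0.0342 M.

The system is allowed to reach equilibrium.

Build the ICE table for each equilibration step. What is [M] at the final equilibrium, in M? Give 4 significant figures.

[M]_eq = 0.3154 M

Q₀ = 3.5071e-12 vs Keq = 2.9190e-05 ⇒ Q<K, forward
Step 1:
                   E          M          D          A
  I            1.647    0.02872    0.02378     0.0342
  C          -0.2866     0.2866     0.1911     0.1911
  E             1.36     0.3154     0.2149     0.2253
  solve Keq expr → x = 0.09554; check Q = 2.9190e-05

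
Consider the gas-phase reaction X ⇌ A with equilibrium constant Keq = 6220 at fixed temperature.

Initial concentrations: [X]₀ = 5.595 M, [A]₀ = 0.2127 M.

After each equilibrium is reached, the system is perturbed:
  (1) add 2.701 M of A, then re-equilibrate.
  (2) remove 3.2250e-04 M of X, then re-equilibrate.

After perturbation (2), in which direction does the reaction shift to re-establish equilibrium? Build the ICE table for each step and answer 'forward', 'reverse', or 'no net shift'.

Q₀ = 0.03802 vs Keq = 6220 ⇒ Q<K, forward
Step 1:
                  X         A
  init        5.595    0.2127
  Δ          -5.594     5.594
  eq      9.3356e-04     5.807
  solve Keq expr → x = 5.594; check Q = 6220
Then add 2.701 M of A.
Step 2:
                  X         A
  init    9.3356e-04     8.508
  Δ       4.3417e-04 -4.3417e-04
  eq       0.001368     8.507
  solve Keq expr → x = -4.3417e-04; check Q = 6220
Then remove 3.2250e-04 M of X.
Step 3:
                  X         A
  init     0.001045     8.507
  Δ       3.2245e-04 -3.2245e-04
  eq       0.001368     8.507
  solve Keq expr → x = -3.2245e-04; check Q = 6220

Direction: reverse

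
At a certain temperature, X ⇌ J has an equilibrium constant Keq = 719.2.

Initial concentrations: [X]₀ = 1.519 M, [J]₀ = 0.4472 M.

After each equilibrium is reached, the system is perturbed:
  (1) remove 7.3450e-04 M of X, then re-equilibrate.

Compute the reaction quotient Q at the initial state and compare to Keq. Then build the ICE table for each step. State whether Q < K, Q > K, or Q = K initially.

Q₀ = 0.2944 vs Keq = 719.2 ⇒ Q<K, forward
Step 1:
                   X          J
  Initial      1.519     0.4472
  Change      -1.516      1.516
  Equil      0.00273      1.963
  solve Keq expr → x = 1.516; check Q = 719.2
Then remove 7.3450e-04 M of X.
Step 2:
                   X          J
  Initial   0.001996      1.963
  Change  7.3348e-04 -7.3348e-04
  Equil     0.002729      1.963
  solve Keq expr → x = -7.3348e-04; check Q = 719.2

Q₀ = 0.2944; Q < K (proceeds forward)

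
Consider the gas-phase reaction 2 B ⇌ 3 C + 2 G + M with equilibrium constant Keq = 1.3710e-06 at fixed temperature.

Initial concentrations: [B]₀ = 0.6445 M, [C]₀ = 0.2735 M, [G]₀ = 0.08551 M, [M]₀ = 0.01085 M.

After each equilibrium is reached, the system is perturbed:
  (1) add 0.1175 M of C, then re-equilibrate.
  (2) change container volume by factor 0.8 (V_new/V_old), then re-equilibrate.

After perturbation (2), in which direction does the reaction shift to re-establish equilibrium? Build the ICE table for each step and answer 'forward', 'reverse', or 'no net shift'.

Q₀ = 3.9074e-06 vs Keq = 1.3710e-06 ⇒ Q>K, reverse
Step 1:
                   B          C          G          M
  I           0.6445     0.2735    0.08551    0.01085
  C         0.009855   -0.01478  -0.009855  -0.004927
  E           0.6544     0.2587    0.07566   0.005923
  solve Keq expr → x = -0.004927; check Q = 1.3710e-06
Then add 0.1175 M of C.
Step 2:
                   B          C          G          M
  I           0.6544     0.3762    0.07566   0.005923
  C          0.00671   -0.01006   -0.00671  -0.003355
  E           0.6611     0.3662    0.06895   0.002568
  solve Keq expr → x = -0.003355; check Q = 1.3710e-06
Then change container volume by factor 0.8 (V_new/V_old).
Step 3:
                   B          C          G          M
  I           0.8263     0.4577    0.08618    0.00321
  C         0.003443  -0.005164  -0.003443  -0.001721
  E           0.8298     0.4525    0.08274   0.001488
  solve Keq expr → x = -0.001721; check Q = 1.3710e-06

Direction: reverse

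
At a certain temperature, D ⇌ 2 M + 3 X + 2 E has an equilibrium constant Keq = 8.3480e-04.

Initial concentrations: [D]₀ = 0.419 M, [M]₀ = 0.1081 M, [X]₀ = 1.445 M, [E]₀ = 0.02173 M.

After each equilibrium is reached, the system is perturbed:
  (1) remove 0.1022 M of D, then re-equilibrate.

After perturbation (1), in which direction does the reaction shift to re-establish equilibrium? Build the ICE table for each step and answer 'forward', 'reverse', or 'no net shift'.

Direction: reverse

Q₀ = 3.9734e-05 vs Keq = 8.3480e-04 ⇒ Q<K, forward
Step 1:
                    D           M           X           E
  I             0.419      0.1081       1.445     0.02173
  C          -0.02159     0.04318     0.06476     0.04318
  E            0.3974      0.1513        1.51     0.06491
  solve Keq expr → x = 0.02159; check Q = 8.3480e-04
Then remove 0.1022 M of D.
Step 2:
                    D           M           X           E
  I            0.2952      0.1513        1.51     0.06491
  C          0.002946   -0.005891   -0.008837   -0.005891
  E            0.2982      0.1454       1.501     0.05901
  solve Keq expr → x = -0.002946; check Q = 8.3480e-04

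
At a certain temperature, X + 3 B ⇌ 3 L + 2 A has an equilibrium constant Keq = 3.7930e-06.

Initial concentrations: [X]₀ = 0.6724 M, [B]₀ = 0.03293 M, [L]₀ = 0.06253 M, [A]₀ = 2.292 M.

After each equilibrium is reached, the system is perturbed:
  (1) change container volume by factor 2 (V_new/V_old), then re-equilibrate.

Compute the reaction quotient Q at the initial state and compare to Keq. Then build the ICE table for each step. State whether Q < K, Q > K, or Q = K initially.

Q₀ = 53.49; Q > K (proceeds reverse)

Q₀ = 53.49 vs Keq = 3.7930e-06 ⇒ Q>K, reverse
Step 1:
                   X          B          L          A
  init        0.6724    0.03293    0.06253      2.292
  Δ          0.02059    0.06177   -0.06177   -0.04118
  eq           0.693     0.0947 7.6095e-04      2.251
  solve Keq expr → x = -0.02059; check Q = 3.7930e-06
Then change container volume by factor 2 (V_new/V_old).
Step 2:
                   X          B          L          A
  init        0.3465    0.04735 3.8047e-04      1.125
  Δ       -3.2623e-05 -9.7869e-05 9.7869e-05 6.5246e-05
  eq          0.3465    0.04725 4.7834e-04      1.125
  solve Keq expr → x = 3.2623e-05; check Q = 3.7930e-06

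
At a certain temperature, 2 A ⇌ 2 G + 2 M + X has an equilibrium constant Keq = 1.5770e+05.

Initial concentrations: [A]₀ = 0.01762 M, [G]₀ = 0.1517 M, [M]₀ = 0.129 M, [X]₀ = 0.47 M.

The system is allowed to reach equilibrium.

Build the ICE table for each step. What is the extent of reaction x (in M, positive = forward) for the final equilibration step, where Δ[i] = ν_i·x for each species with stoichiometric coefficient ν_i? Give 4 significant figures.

Q₀ = 0.5797 vs Keq = 1.5770e+05 ⇒ Q<K, forward
Step 1:
                    A           G           M           X
  init        0.01762      0.1517       0.129        0.47
  Δ          -0.01758     0.01758     0.01758    0.008788
  eq       4.3233e-05      0.1693      0.1466      0.4788
  solve Keq expr → x = 0.008788; check Q = 1.5770e+05

x = 0.008788 M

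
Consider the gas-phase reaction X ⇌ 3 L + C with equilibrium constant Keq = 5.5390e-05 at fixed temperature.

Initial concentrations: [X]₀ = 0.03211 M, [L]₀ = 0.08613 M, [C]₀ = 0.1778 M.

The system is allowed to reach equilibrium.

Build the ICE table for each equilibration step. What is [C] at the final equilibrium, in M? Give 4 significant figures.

Q₀ = 0.003538 vs Keq = 5.5390e-05 ⇒ Q>K, reverse
Step 1:
                  X         L         C
  init      0.03211   0.08613    0.1778
  Δ         0.01993   -0.0598  -0.01993
  eq        0.05204   0.02633    0.1579
  solve Keq expr → x = -0.01993; check Q = 5.5390e-05

[C]_eq = 0.1579 M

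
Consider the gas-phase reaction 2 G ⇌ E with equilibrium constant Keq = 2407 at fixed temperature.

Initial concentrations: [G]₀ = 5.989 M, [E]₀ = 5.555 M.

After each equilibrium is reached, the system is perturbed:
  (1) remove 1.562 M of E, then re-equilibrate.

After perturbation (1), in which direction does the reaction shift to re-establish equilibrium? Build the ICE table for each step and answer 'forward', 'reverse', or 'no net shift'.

Direction: forward

Q₀ = 0.1549 vs Keq = 2407 ⇒ Q<K, forward
Step 1:
                    G           E
  I             5.989       5.555
  C             -5.93       2.965
  E           0.05949        8.52
  solve Keq expr → x = 2.965; check Q = 2407
Then remove 1.562 M of E.
Step 2:
                    G           E
  I           0.05949       6.958
  C         -0.005719    0.002859
  E           0.05378       6.961
  solve Keq expr → x = 0.002859; check Q = 2407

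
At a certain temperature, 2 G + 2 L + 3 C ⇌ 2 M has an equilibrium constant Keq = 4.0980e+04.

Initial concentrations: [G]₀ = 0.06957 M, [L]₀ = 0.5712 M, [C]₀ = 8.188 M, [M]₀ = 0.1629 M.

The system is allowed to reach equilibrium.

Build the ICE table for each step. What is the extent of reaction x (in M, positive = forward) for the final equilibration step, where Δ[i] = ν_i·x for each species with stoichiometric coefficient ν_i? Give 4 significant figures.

x = 0.03474 M

Q₀ = 0.03061 vs Keq = 4.0980e+04 ⇒ Q<K, forward
Step 1:
                   G          L          C          M
  Initial    0.06957     0.5712      8.188     0.1629
  Change    -0.06947   -0.06947    -0.1042    0.06947
  Equil   9.9541e-05     0.5017      8.084     0.2324
  solve Keq expr → x = 0.03474; check Q = 4.0980e+04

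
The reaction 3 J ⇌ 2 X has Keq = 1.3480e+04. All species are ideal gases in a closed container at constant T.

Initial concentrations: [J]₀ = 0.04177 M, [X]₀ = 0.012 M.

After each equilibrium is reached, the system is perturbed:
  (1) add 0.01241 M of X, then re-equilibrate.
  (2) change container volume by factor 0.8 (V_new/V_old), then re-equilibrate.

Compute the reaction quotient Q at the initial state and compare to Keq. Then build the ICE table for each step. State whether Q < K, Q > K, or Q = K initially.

Q₀ = 1.976 vs Keq = 1.3480e+04 ⇒ Q<K, forward
Step 1:
                   J          X
  I          0.04177      0.012
  C         -0.03713    0.02475
  E         0.004645    0.03675
  solve Keq expr → x = 0.01238; check Q = 1.3480e+04
Then add 0.01241 M of X.
Step 2:
                   J          X
  I         0.004645    0.04916
  C       9.4584e-04 -6.3056e-04
  E          0.00559    0.04853
  solve Keq expr → x = -3.1528e-04; check Q = 1.3480e+04
Then change container volume by factor 0.8 (V_new/V_old).
Step 3:
                   J          X
  I         0.006988    0.06066
  C       -4.7821e-04 3.1880e-04
  E          0.00651    0.06098
  solve Keq expr → x = 1.5940e-04; check Q = 1.3480e+04

Q₀ = 1.976; Q < K (proceeds forward)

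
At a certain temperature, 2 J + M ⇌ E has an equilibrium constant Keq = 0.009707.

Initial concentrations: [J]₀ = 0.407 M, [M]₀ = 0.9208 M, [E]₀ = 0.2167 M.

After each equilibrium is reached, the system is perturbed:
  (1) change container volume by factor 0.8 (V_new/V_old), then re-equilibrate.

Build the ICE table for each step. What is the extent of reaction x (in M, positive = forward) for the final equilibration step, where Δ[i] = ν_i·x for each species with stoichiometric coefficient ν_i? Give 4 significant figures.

Q₀ = 1.421 vs Keq = 0.009707 ⇒ Q>K, reverse
Step 1:
                    J           M           E
  I             0.407      0.9208      0.2167
  C            0.4185      0.2092     -0.2092
  E            0.8255        1.13    0.007474
  solve Keq expr → x = -0.2092; check Q = 0.009707
Then change container volume by factor 0.8 (V_new/V_old).
Step 2:
                    J           M           E
  I             1.032       1.413    0.009343
  C         -0.009855   -0.004928    0.004928
  E             1.022       1.408     0.01427
  solve Keq expr → x = 0.004928; check Q = 0.009707

x = 0.004928 M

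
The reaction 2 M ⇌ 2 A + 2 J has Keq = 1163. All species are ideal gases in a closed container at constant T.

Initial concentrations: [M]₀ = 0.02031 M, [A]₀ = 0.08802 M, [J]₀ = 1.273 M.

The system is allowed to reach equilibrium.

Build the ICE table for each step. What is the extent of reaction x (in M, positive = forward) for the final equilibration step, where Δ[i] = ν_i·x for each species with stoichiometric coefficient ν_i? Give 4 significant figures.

Q₀ = 30.44 vs Keq = 1163 ⇒ Q<K, forward
Step 1:
                    M           A           J
  init        0.02031     0.08802       1.273
  Δ          -0.01636     0.01636     0.01636
  eq         0.003947      0.1044       1.289
  solve Keq expr → x = 0.008182; check Q = 1163

x = 0.008182 M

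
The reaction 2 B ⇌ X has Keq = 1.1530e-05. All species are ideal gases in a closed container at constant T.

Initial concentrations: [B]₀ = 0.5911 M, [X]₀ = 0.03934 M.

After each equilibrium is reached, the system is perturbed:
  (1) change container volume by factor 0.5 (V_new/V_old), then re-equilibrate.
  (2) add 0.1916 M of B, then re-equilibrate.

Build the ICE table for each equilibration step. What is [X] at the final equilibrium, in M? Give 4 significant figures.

Q₀ = 0.1126 vs Keq = 1.1530e-05 ⇒ Q>K, reverse
Step 1:
                    B           X
  init         0.5911     0.03934
  Δ           0.07867    -0.03933
  eq           0.6698  5.1723e-06
  solve Keq expr → x = -0.03933; check Q = 1.1530e-05
Then change container volume by factor 0.5 (V_new/V_old).
Step 2:
                    B           X
  init           1.34  1.0345e-05
  Δ       -2.0688e-05  1.0344e-05
  eq             1.34  2.0688e-05
  solve Keq expr → x = 1.0344e-05; check Q = 1.1530e-05
Then add 0.1916 M of B.
Step 3:
                    B           X
  init          1.531  2.0688e-05
  Δ       -1.2682e-05  6.3412e-06
  eq            1.531  2.7030e-05
  solve Keq expr → x = 6.3412e-06; check Q = 1.1530e-05

[X]_eq = 2.7030e-05 M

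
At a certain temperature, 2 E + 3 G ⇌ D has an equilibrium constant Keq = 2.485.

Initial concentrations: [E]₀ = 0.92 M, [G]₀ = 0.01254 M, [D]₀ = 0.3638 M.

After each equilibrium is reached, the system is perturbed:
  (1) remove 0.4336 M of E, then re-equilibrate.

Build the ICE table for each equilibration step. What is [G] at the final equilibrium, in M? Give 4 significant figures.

[G]_eq = 0.4983 M

Q₀ = 2.1797e+05 vs Keq = 2.485 ⇒ Q>K, reverse
Step 1:
                  E         G         D
  Initial      0.92   0.01254    0.3638
  Change     0.2624    0.3935   -0.1312
  Equil       1.182    0.4061    0.2326
  solve Keq expr → x = -0.1312; check Q = 2.485
Then remove 0.4336 M of E.
Step 2:
                  E         G         D
  Initial    0.7488    0.4061    0.2326
  Change    0.06149   0.09224  -0.03075
  Equil      0.8103    0.4983    0.2019
  solve Keq expr → x = -0.03075; check Q = 2.485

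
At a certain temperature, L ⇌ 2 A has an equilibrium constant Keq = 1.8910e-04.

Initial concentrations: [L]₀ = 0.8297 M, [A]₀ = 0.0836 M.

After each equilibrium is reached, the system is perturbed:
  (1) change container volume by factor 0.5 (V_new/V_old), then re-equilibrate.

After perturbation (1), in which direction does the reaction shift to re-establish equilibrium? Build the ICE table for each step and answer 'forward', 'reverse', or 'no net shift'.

Q₀ = 0.008423 vs Keq = 1.8910e-04 ⇒ Q>K, reverse
Step 1:
                  L         A
  init       0.8297    0.0836
  Δ          0.0354  -0.07081
  eq         0.8651   0.01279
  solve Keq expr → x = -0.0354; check Q = 1.8910e-04
Then change container volume by factor 0.5 (V_new/V_old).
Step 2:
                  L         A
  init         1.73   0.02558
  Δ        0.003736 -0.007473
  eq          1.734   0.01811
  solve Keq expr → x = -0.003736; check Q = 1.8910e-04

Direction: reverse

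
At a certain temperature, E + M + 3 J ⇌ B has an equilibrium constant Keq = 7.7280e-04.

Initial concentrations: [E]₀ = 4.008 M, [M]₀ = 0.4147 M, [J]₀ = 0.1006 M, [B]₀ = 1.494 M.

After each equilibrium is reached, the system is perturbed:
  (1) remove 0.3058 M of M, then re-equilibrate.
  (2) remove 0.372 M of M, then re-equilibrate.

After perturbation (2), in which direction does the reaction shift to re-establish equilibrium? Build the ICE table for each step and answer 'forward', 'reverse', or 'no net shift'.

Q₀ = 882.9 vs Keq = 7.7280e-04 ⇒ Q>K, reverse
Step 1:
                  E         M         J         B
  Initial     4.008    0.4147    0.1006     1.494
  Change      1.183     1.183     3.548    -1.183
  Equil       5.191     1.597     3.649    0.3113
  solve Keq expr → x = -1.183; check Q = 7.7280e-04
Then remove 0.3058 M of M.
Step 2:
                  E         M         J         B
  Initial     5.191     1.292     3.649    0.3113
  Change    0.03135   0.03135   0.09404  -0.03135
  Equil       5.222     1.323     3.743    0.2799
  solve Keq expr → x = -0.03135; check Q = 7.7280e-04
Then remove 0.372 M of M.
Step 3:
                  E         M         J         B
  Initial     5.222     0.951     3.743    0.2799
  Change     0.0442    0.0442    0.1326   -0.0442
  Equil       5.266    0.9952     3.875    0.2357
  solve Keq expr → x = -0.0442; check Q = 7.7280e-04

Direction: reverse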